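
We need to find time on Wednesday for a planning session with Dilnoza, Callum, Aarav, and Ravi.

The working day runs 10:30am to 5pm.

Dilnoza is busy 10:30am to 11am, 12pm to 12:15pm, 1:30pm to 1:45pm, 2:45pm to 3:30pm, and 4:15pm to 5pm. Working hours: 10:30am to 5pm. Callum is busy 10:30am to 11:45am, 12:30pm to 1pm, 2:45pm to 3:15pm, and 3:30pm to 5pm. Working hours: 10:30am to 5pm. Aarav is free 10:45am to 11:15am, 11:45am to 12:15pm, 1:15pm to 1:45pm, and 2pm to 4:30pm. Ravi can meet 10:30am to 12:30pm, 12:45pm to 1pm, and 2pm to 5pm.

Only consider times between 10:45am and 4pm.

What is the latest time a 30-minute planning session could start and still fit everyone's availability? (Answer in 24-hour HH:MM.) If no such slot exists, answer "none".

14:15

Dilnoza free within 10:30–17:00: 11:00–12:00, 12:15–13:30, 13:45–14:45, 15:30–16:15.
Callum free within 10:30–17:00: 11:45–12:30, 13:00–14:45, 15:15–15:30.
Dilnoza ∩ Callum: 11:45–12:00, 12:15–12:30, 13:00–13:30, 13:45–14:45.
Dilnoza ∩ Callum ∩ Aarav: 11:45–12:00, 13:15–13:30, 14:00–14:45.
Dilnoza ∩ Callum ∩ Aarav ∩ Ravi: 11:45–12:00, 14:00–14:45.
Restricted to 10:45–16:00: 11:45–12:00, 14:00–14:45.
Windows ≥ 30 min: 14:00–14:45.
Latest start in the last window 14:00–14:45 is 14:45 − 30 min = 14:15.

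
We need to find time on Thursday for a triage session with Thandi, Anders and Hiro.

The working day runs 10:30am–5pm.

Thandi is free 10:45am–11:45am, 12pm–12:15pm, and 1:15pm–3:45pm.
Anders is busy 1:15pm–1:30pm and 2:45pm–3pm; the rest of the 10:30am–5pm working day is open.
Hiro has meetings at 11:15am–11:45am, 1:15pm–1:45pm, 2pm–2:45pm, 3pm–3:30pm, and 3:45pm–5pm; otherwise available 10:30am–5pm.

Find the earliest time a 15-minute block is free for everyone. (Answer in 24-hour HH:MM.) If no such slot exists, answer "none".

10:45

Anders free within 10:30–17:00: 10:30–13:15, 13:30–14:45, 15:00–17:00.
Hiro free within 10:30–17:00: 10:30–11:15, 11:45–13:15, 13:45–14:00, 14:45–15:00, 15:30–15:45.
Thandi ∩ Anders: 10:45–11:45, 12:00–12:15, 13:30–14:45, 15:00–15:45.
Thandi ∩ Anders ∩ Hiro: 10:45–11:15, 12:00–12:15, 13:45–14:00, 15:30–15:45.
Windows ≥ 15 min: 10:45–11:15, 12:00–12:15, 13:45–14:00, 15:30–15:45.
Earliest such window starts at 10:45.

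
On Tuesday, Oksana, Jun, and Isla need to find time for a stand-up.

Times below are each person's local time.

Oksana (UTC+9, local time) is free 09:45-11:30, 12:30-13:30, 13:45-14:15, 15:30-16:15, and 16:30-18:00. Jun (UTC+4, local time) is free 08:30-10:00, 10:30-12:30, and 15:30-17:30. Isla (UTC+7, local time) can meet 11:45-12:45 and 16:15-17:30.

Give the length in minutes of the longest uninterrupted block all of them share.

Oksana → UTC: 00:45–02:30, 03:30–04:30, 04:45–05:15, 06:30–07:15, 07:30–09:00.
Jun → UTC: 04:30–06:00, 06:30–08:30, 11:30–13:30.
Isla → UTC: 04:45–05:45, 09:15–10:30.
Oksana ∩ Jun: 04:45–05:15, 06:30–07:15, 07:30–08:30.
Oksana ∩ Jun ∩ Isla: 04:45–05:15.
Single common window of 30 minutes.

30 minutes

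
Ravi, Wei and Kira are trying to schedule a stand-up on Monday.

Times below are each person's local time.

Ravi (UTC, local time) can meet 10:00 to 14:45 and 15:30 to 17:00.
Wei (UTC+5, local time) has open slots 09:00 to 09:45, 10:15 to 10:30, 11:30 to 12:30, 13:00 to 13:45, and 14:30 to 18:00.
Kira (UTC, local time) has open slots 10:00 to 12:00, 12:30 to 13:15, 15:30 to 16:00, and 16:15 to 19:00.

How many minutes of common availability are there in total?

150 minutes

Ravi → UTC: 10:00–14:45, 15:30–17:00.
Wei → UTC: 04:00–04:45, 05:15–05:30, 06:30–07:30, 08:00–08:45, 09:30–13:00.
Kira → UTC: 10:00–12:00, 12:30–13:15, 15:30–16:00, 16:15–19:00.
Ravi ∩ Wei: 10:00–13:00.
Ravi ∩ Wei ∩ Kira: 10:00–12:00, 12:30–13:00.
Total common minutes: 120 + 30 = 150.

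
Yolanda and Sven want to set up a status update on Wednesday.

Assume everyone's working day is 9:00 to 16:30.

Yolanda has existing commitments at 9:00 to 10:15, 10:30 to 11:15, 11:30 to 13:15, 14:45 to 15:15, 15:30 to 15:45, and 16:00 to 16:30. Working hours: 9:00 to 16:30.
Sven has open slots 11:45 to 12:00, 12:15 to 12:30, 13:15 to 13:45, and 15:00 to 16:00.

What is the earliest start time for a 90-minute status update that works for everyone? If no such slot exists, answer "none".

Yolanda free within 09:00–16:30: 10:15–10:30, 11:15–11:30, 13:15–14:45, 15:15–15:30, 15:45–16:00.
Yolanda ∩ Sven: 13:15–13:45, 15:15–15:30, 15:45–16:00.
Windows ≥ 90 min: (none).

none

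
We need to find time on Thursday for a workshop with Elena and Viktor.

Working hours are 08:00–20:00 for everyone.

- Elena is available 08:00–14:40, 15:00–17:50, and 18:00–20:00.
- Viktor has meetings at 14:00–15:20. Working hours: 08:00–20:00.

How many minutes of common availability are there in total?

630 minutes

Viktor free within 08:00–20:00: 08:00–14:00, 15:20–20:00.
Elena ∩ Viktor: 08:00–14:00, 15:20–17:50, 18:00–20:00.
Total common minutes: 360 + 150 + 120 = 630.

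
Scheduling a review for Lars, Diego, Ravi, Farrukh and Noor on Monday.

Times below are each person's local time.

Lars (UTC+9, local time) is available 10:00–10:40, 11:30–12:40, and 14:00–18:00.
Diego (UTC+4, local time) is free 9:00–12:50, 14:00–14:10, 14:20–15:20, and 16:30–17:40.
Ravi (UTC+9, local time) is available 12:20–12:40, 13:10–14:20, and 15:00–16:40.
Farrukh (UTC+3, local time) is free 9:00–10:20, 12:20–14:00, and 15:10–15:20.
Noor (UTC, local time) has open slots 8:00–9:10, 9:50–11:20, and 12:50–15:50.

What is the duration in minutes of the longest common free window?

0 minutes

Lars → UTC: 01:00–01:40, 02:30–03:40, 05:00–09:00.
Diego → UTC: 05:00–08:50, 10:00–10:10, 10:20–11:20, 12:30–13:40.
Ravi → UTC: 03:20–03:40, 04:10–05:20, 06:00–07:40.
Farrukh → UTC: 06:00–07:20, 09:20–11:00, 12:10–12:20.
Noor → UTC: 08:00–09:10, 09:50–11:20, 12:50–15:50.
Lars ∩ Diego: 05:00–08:50.
Lars ∩ Diego ∩ Ravi: 05:00–05:20, 06:00–07:40.
Lars ∩ Diego ∩ Ravi ∩ Farrukh: 06:00–07:20.
Lars ∩ Diego ∩ Ravi ∩ Farrukh ∩ Noor: (none).
No common window.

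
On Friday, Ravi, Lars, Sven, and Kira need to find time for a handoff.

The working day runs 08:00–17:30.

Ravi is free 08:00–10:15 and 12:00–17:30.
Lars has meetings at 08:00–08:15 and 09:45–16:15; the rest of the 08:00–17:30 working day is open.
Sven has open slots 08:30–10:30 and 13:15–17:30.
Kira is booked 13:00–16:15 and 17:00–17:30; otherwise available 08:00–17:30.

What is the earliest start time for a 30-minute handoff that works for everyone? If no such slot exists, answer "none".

08:30

Lars free within 08:00–17:30: 08:15–09:45, 16:15–17:30.
Kira free within 08:00–17:30: 08:00–13:00, 16:15–17:00.
Ravi ∩ Lars: 08:15–09:45, 16:15–17:30.
Ravi ∩ Lars ∩ Sven: 08:30–09:45, 16:15–17:30.
Ravi ∩ Lars ∩ Sven ∩ Kira: 08:30–09:45, 16:15–17:00.
Windows ≥ 30 min: 08:30–09:45, 16:15–17:00.
Earliest such window starts at 08:30.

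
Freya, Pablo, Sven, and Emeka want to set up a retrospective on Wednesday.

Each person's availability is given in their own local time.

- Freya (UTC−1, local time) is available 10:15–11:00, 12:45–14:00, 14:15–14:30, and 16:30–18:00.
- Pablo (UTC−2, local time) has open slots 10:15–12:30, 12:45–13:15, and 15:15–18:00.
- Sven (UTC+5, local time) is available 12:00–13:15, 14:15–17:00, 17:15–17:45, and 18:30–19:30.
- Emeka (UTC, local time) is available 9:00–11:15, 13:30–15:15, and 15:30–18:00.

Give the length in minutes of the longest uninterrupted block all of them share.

Freya → UTC: 11:15–12:00, 13:45–15:00, 15:15–15:30, 17:30–19:00.
Pablo → UTC: 12:15–14:30, 14:45–15:15, 17:15–20:00.
Sven → UTC: 07:00–08:15, 09:15–12:00, 12:15–12:45, 13:30–14:30.
Emeka → UTC: 09:00–11:15, 13:30–15:15, 15:30–18:00.
Freya ∩ Pablo: 13:45–14:30, 14:45–15:00, 17:30–19:00.
Freya ∩ Pablo ∩ Sven: 13:45–14:30.
Freya ∩ Pablo ∩ Sven ∩ Emeka: 13:45–14:30.
Single common window of 45 minutes.

45 minutes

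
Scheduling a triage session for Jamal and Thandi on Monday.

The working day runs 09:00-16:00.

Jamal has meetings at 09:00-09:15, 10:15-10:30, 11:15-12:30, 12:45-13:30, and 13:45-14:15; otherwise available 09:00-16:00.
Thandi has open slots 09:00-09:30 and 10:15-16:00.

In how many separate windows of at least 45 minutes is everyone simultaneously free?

Jamal free within 09:00–16:00: 09:15–10:15, 10:30–11:15, 12:30–12:45, 13:30–13:45, 14:15–16:00.
Jamal ∩ Thandi: 09:15–09:30, 10:30–11:15, 12:30–12:45, 13:30–13:45, 14:15–16:00.
Windows ≥ 45 min: 10:30–11:15, 14:15–16:00.
That's 2 windows.

2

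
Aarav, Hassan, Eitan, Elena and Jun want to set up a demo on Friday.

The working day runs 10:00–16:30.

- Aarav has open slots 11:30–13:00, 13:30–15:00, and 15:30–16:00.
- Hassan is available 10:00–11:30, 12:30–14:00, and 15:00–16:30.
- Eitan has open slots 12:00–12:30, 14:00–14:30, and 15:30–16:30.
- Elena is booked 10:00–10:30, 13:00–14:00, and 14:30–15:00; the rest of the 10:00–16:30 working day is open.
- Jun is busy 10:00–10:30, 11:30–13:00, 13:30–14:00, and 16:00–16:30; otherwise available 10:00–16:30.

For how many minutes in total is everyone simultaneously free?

30 minutes

Elena free within 10:00–16:30: 10:30–13:00, 14:00–14:30, 15:00–16:30.
Jun free within 10:00–16:30: 10:30–11:30, 13:00–13:30, 14:00–16:00.
Aarav ∩ Hassan: 12:30–13:00, 13:30–14:00, 15:30–16:00.
Aarav ∩ Hassan ∩ Eitan: 15:30–16:00.
Aarav ∩ Hassan ∩ Eitan ∩ Elena: 15:30–16:00.
Aarav ∩ Hassan ∩ Eitan ∩ Elena ∩ Jun: 15:30–16:00.
Total common minutes: 30.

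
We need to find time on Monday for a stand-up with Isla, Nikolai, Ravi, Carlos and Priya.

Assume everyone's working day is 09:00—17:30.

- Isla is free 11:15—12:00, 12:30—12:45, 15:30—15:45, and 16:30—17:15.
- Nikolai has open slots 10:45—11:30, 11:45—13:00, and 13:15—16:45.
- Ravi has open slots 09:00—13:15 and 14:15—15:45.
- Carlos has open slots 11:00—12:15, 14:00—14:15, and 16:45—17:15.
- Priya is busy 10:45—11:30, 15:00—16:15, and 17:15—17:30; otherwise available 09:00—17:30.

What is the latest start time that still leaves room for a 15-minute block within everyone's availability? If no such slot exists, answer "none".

Priya free within 09:00–17:30: 09:00–10:45, 11:30–15:00, 16:15–17:15.
Isla ∩ Nikolai: 11:15–11:30, 11:45–12:00, 12:30–12:45, 15:30–15:45, 16:30–16:45.
Isla ∩ Nikolai ∩ Ravi: 11:15–11:30, 11:45–12:00, 12:30–12:45, 15:30–15:45.
Isla ∩ Nikolai ∩ Ravi ∩ Carlos: 11:15–11:30, 11:45–12:00.
Isla ∩ Nikolai ∩ Ravi ∩ Carlos ∩ Priya: 11:45–12:00.
Windows ≥ 15 min: 11:45–12:00.
Latest start in the last window 11:45–12:00 is 12:00 − 15 min = 11:45.

11:45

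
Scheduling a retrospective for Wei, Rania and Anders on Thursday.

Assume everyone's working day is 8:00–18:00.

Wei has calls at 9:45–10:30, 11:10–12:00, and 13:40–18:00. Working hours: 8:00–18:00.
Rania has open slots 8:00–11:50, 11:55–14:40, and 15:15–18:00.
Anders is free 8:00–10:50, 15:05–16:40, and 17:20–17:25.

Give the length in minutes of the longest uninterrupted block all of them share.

Wei free within 08:00–18:00: 08:00–09:45, 10:30–11:10, 12:00–13:40.
Wei ∩ Rania: 08:00–09:45, 10:30–11:10, 12:00–13:40.
Wei ∩ Rania ∩ Anders: 08:00–09:45, 10:30–10:50.
Common window lengths: 105, 20 min; longest is 105.

105 minutes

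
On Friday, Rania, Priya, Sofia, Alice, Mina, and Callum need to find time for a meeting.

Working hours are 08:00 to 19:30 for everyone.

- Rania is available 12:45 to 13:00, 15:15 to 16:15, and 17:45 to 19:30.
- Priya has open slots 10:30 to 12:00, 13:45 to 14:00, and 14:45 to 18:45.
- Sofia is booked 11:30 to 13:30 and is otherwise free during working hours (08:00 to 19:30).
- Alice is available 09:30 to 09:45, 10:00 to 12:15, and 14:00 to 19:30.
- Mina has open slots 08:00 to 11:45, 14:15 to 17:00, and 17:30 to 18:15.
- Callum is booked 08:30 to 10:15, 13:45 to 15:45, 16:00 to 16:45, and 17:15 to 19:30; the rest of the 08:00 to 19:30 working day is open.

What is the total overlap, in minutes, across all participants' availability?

15 minutes

Sofia free within 08:00–19:30: 08:00–11:30, 13:30–19:30.
Callum free within 08:00–19:30: 08:00–08:30, 10:15–13:45, 15:45–16:00, 16:45–17:15.
Rania ∩ Priya: 15:15–16:15, 17:45–18:45.
Rania ∩ Priya ∩ Sofia: 15:15–16:15, 17:45–18:45.
Rania ∩ Priya ∩ Sofia ∩ Alice: 15:15–16:15, 17:45–18:45.
Rania ∩ Priya ∩ Sofia ∩ Alice ∩ Mina: 15:15–16:15, 17:45–18:15.
Rania ∩ Priya ∩ Sofia ∩ Alice ∩ Mina ∩ Callum: 15:45–16:00.
Total common minutes: 15.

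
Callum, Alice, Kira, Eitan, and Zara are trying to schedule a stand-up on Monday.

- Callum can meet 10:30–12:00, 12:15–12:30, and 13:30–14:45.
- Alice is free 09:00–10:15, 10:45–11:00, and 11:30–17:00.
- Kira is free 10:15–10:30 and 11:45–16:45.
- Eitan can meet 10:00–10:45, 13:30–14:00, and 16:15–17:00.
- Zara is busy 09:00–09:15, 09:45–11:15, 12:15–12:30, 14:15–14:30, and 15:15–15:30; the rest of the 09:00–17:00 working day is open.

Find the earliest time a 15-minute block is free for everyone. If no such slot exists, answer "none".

Zara free within 09:00–17:00: 09:15–09:45, 11:15–12:15, 12:30–14:15, 14:30–15:15, 15:30–17:00.
Callum ∩ Alice: 10:45–11:00, 11:30–12:00, 12:15–12:30, 13:30–14:45.
Callum ∩ Alice ∩ Kira: 11:45–12:00, 12:15–12:30, 13:30–14:45.
Callum ∩ Alice ∩ Kira ∩ Eitan: 13:30–14:00.
Callum ∩ Alice ∩ Kira ∩ Eitan ∩ Zara: 13:30–14:00.
Windows ≥ 15 min: 13:30–14:00.
Earliest such window starts at 13:30.

13:30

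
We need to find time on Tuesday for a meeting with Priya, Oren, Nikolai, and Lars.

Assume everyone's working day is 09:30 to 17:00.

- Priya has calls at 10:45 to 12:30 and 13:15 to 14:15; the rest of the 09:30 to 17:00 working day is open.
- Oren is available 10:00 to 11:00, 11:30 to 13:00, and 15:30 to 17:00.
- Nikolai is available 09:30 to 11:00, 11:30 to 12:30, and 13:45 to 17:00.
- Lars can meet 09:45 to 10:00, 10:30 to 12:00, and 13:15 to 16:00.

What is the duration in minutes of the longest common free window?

Priya free within 09:30–17:00: 09:30–10:45, 12:30–13:15, 14:15–17:00.
Priya ∩ Oren: 10:00–10:45, 12:30–13:00, 15:30–17:00.
Priya ∩ Oren ∩ Nikolai: 10:00–10:45, 15:30–17:00.
Priya ∩ Oren ∩ Nikolai ∩ Lars: 10:30–10:45, 15:30–16:00.
Common window lengths: 15, 30 min; longest is 30.

30 minutes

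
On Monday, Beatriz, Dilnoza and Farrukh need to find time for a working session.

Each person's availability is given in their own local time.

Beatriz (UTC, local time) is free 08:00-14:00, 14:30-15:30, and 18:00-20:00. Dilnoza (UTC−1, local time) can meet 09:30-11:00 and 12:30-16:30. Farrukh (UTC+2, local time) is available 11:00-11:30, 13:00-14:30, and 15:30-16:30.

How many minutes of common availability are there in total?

Beatriz → UTC: 08:00–14:00, 14:30–15:30, 18:00–20:00.
Dilnoza → UTC: 10:30–12:00, 13:30–17:30.
Farrukh → UTC: 09:00–09:30, 11:00–12:30, 13:30–14:30.
Beatriz ∩ Dilnoza: 10:30–12:00, 13:30–14:00, 14:30–15:30.
Beatriz ∩ Dilnoza ∩ Farrukh: 11:00–12:00, 13:30–14:00.
Total common minutes: 60 + 30 = 90.

90 minutes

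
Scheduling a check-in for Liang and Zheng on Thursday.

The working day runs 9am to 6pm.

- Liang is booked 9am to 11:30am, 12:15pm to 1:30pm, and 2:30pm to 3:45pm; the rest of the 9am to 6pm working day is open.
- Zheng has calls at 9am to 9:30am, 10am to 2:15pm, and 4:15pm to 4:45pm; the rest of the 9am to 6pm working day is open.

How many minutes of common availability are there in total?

120 minutes

Liang free within 09:00–18:00: 11:30–12:15, 13:30–14:30, 15:45–18:00.
Zheng free within 09:00–18:00: 09:30–10:00, 14:15–16:15, 16:45–18:00.
Liang ∩ Zheng: 14:15–14:30, 15:45–16:15, 16:45–18:00.
Total common minutes: 15 + 30 + 75 = 120.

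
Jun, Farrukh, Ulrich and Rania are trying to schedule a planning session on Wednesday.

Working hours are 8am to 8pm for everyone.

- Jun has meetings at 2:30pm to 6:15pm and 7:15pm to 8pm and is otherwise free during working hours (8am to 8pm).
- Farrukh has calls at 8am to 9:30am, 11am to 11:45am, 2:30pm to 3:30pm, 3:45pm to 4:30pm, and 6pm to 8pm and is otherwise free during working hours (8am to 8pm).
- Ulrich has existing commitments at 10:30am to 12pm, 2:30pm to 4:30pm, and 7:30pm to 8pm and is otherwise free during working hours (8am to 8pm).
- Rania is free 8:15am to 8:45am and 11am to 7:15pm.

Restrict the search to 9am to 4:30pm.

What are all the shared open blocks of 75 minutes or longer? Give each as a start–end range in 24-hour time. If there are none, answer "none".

Jun free within 08:00–20:00: 08:00–14:30, 18:15–19:15.
Farrukh free within 08:00–20:00: 09:30–11:00, 11:45–14:30, 15:30–15:45, 16:30–18:00.
Ulrich free within 08:00–20:00: 08:00–10:30, 12:00–14:30, 16:30–19:30.
Jun ∩ Farrukh: 09:30–11:00, 11:45–14:30.
Jun ∩ Farrukh ∩ Ulrich: 09:30–10:30, 12:00–14:30.
Jun ∩ Farrukh ∩ Ulrich ∩ Rania: 12:00–14:30.
Restricted to 09:00–16:30: 12:00–14:30.
Windows ≥ 75 min: 12:00–14:30.

12:00–14:30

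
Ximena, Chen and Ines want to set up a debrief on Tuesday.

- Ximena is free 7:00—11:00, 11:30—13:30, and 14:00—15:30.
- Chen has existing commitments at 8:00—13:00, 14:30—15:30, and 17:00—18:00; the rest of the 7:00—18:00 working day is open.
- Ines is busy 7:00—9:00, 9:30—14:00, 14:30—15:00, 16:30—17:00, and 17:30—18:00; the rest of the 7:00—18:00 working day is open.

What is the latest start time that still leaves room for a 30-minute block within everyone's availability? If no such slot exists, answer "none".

14:00

Chen free within 07:00–18:00: 07:00–08:00, 13:00–14:30, 15:30–17:00.
Ines free within 07:00–18:00: 09:00–09:30, 14:00–14:30, 15:00–16:30, 17:00–17:30.
Ximena ∩ Chen: 07:00–08:00, 13:00–13:30, 14:00–14:30.
Ximena ∩ Chen ∩ Ines: 14:00–14:30.
Windows ≥ 30 min: 14:00–14:30.
Latest start in the last window 14:00–14:30 is 14:30 − 30 min = 14:00.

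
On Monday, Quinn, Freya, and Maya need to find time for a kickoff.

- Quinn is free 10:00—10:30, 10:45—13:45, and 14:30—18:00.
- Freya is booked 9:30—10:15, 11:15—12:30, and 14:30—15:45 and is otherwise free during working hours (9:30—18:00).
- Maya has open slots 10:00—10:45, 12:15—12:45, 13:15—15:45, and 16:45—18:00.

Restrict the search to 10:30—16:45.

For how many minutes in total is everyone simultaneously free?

45 minutes

Freya free within 09:30–18:00: 10:15–11:15, 12:30–14:30, 15:45–18:00.
Quinn ∩ Freya: 10:15–10:30, 10:45–11:15, 12:30–13:45, 15:45–18:00.
Quinn ∩ Freya ∩ Maya: 10:15–10:30, 12:30–12:45, 13:15–13:45, 16:45–18:00.
Restricted to 10:30–16:45: 12:30–12:45, 13:15–13:45.
Total common minutes: 15 + 30 = 45.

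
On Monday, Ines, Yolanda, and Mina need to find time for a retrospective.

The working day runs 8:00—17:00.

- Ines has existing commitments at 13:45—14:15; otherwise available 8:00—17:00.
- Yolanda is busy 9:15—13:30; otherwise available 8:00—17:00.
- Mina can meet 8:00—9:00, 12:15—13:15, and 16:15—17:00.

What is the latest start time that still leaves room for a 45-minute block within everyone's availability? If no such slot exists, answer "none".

16:15

Ines free within 08:00–17:00: 08:00–13:45, 14:15–17:00.
Yolanda free within 08:00–17:00: 08:00–09:15, 13:30–17:00.
Ines ∩ Yolanda: 08:00–09:15, 13:30–13:45, 14:15–17:00.
Ines ∩ Yolanda ∩ Mina: 08:00–09:00, 16:15–17:00.
Windows ≥ 45 min: 08:00–09:00, 16:15–17:00.
Latest start in the last window 16:15–17:00 is 17:00 − 45 min = 16:15.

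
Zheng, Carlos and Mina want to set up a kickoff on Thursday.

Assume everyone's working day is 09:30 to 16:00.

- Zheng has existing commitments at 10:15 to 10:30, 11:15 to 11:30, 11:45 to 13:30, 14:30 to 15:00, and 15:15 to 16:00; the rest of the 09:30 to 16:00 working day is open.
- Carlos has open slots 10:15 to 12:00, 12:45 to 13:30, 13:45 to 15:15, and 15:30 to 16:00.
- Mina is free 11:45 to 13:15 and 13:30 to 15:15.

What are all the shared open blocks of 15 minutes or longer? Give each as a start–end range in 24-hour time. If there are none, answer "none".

Zheng free within 09:30–16:00: 09:30–10:15, 10:30–11:15, 11:30–11:45, 13:30–14:30, 15:00–15:15.
Zheng ∩ Carlos: 10:30–11:15, 11:30–11:45, 13:45–14:30, 15:00–15:15.
Zheng ∩ Carlos ∩ Mina: 13:45–14:30, 15:00–15:15.
Windows ≥ 15 min: 13:45–14:30, 15:00–15:15.

13:45–14:30, 15:00–15:15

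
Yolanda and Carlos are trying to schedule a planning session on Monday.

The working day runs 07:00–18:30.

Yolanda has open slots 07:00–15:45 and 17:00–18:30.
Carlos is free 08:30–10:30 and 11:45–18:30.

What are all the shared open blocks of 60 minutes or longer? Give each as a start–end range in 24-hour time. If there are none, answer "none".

08:30–10:30, 11:45–15:45, 17:00–18:30

Yolanda ∩ Carlos: 08:30–10:30, 11:45–15:45, 17:00–18:30.
Windows ≥ 60 min: 08:30–10:30, 11:45–15:45, 17:00–18:30.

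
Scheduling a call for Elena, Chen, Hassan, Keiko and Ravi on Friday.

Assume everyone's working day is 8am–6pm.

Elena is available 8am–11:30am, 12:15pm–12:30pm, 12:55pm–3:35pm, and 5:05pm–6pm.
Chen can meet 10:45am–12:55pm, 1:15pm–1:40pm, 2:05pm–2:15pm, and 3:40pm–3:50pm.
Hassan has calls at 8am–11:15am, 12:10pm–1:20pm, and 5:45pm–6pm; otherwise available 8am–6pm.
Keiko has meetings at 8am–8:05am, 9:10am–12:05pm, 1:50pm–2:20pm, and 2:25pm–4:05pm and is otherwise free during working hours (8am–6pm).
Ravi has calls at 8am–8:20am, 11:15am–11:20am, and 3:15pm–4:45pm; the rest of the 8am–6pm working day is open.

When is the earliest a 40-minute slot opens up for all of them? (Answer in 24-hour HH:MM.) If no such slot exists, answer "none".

none

Hassan free within 08:00–18:00: 11:15–12:10, 13:20–17:45.
Keiko free within 08:00–18:00: 08:05–09:10, 12:05–13:50, 14:20–14:25, 16:05–18:00.
Ravi free within 08:00–18:00: 08:20–11:15, 11:20–15:15, 16:45–18:00.
Elena ∩ Chen: 10:45–11:30, 12:15–12:30, 13:15–13:40, 14:05–14:15.
Elena ∩ Chen ∩ Hassan: 11:15–11:30, 13:20–13:40, 14:05–14:15.
Elena ∩ Chen ∩ Hassan ∩ Keiko: 13:20–13:40.
Elena ∩ Chen ∩ Hassan ∩ Keiko ∩ Ravi: 13:20–13:40.
Windows ≥ 40 min: (none).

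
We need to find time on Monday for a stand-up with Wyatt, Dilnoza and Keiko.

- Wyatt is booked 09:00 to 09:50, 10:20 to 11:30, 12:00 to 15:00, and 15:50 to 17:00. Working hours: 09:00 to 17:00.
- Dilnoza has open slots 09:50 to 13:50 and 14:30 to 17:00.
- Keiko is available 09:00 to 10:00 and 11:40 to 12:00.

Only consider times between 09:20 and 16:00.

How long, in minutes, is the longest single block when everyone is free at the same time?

Wyatt free within 09:00–17:00: 09:50–10:20, 11:30–12:00, 15:00–15:50.
Wyatt ∩ Dilnoza: 09:50–10:20, 11:30–12:00, 15:00–15:50.
Wyatt ∩ Dilnoza ∩ Keiko: 09:50–10:00, 11:40–12:00.
Restricted to 09:20–16:00: 09:50–10:00, 11:40–12:00.
Common window lengths: 10, 20 min; longest is 20.

20 minutes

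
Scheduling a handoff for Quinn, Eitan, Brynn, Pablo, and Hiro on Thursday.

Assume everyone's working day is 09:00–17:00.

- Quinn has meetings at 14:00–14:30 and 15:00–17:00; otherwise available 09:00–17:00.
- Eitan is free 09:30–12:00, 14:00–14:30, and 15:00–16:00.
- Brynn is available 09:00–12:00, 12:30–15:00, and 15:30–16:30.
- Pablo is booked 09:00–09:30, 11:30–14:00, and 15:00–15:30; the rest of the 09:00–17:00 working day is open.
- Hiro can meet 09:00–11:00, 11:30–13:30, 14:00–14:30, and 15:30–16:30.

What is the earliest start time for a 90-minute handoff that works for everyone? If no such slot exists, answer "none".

09:30

Quinn free within 09:00–17:00: 09:00–14:00, 14:30–15:00.
Pablo free within 09:00–17:00: 09:30–11:30, 14:00–15:00, 15:30–17:00.
Quinn ∩ Eitan: 09:30–12:00.
Quinn ∩ Eitan ∩ Brynn: 09:30–12:00.
Quinn ∩ Eitan ∩ Brynn ∩ Pablo: 09:30–11:30.
Quinn ∩ Eitan ∩ Brynn ∩ Pablo ∩ Hiro: 09:30–11:00.
Windows ≥ 90 min: 09:30–11:00.
Earliest such window starts at 09:30.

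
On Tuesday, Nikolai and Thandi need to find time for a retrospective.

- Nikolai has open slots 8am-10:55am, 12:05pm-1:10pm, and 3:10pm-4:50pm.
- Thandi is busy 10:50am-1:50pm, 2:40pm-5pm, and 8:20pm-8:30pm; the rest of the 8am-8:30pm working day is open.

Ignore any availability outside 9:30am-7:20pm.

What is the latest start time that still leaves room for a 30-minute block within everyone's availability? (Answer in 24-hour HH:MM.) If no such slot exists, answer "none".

Thandi free within 08:00–20:30: 08:00–10:50, 13:50–14:40, 17:00–20:20.
Nikolai ∩ Thandi: 08:00–10:50.
Restricted to 09:30–19:20: 09:30–10:50.
Windows ≥ 30 min: 09:30–10:50.
Latest start in the last window 09:30–10:50 is 10:50 − 30 min = 10:20.

10:20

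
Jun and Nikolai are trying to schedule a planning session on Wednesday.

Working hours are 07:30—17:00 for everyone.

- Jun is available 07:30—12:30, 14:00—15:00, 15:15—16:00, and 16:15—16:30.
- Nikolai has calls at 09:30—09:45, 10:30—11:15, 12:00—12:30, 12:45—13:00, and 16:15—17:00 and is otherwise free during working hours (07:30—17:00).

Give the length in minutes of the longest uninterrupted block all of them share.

120 minutes

Nikolai free within 07:30–17:00: 07:30–09:30, 09:45–10:30, 11:15–12:00, 12:30–12:45, 13:00–16:15.
Jun ∩ Nikolai: 07:30–09:30, 09:45–10:30, 11:15–12:00, 14:00–15:00, 15:15–16:00.
Common window lengths: 120, 45, 45, 60, 45 min; longest is 120.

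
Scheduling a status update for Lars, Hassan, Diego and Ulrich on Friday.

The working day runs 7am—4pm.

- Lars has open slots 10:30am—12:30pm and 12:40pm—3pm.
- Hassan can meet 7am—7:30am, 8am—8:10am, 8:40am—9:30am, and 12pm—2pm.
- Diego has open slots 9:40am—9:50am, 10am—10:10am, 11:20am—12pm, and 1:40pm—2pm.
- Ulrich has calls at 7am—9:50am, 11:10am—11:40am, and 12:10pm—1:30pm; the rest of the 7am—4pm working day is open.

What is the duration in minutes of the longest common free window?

Ulrich free within 07:00–16:00: 09:50–11:10, 11:40–12:10, 13:30–16:00.
Lars ∩ Hassan: 12:00–12:30, 12:40–14:00.
Lars ∩ Hassan ∩ Diego: 13:40–14:00.
Lars ∩ Hassan ∩ Diego ∩ Ulrich: 13:40–14:00.
Single common window of 20 minutes.

20 minutes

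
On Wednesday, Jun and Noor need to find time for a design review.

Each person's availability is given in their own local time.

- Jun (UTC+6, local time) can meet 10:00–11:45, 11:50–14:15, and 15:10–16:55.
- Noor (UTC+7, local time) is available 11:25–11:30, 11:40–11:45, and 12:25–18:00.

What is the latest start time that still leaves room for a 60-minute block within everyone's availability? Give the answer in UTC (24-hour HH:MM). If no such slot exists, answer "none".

Jun → UTC: 04:00–05:45, 05:50–08:15, 09:10–10:55.
Noor → UTC: 04:25–04:30, 04:40–04:45, 05:25–11:00.
Jun ∩ Noor: 04:25–04:30, 04:40–04:45, 05:25–05:45, 05:50–08:15, 09:10–10:55.
Windows ≥ 60 min: 05:50–08:15, 09:10–10:55.
Latest start in the last window 09:10–10:55 is 10:55 − 60 min = 09:55.

09:55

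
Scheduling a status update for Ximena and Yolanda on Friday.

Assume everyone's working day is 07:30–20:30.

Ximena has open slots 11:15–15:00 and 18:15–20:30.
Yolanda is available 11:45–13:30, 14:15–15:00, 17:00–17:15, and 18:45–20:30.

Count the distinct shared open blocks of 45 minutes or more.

Ximena ∩ Yolanda: 11:45–13:30, 14:15–15:00, 18:45–20:30.
Windows ≥ 45 min: 11:45–13:30, 14:15–15:00, 18:45–20:30.
That's 3 windows.

3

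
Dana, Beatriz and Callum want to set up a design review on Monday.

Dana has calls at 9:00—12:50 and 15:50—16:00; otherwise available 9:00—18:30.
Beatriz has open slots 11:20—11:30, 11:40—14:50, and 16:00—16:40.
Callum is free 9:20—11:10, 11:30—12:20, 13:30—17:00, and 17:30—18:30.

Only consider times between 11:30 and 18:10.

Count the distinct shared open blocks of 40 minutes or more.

2

Dana free within 09:00–18:30: 12:50–15:50, 16:00–18:30.
Dana ∩ Beatriz: 12:50–14:50, 16:00–16:40.
Dana ∩ Beatriz ∩ Callum: 13:30–14:50, 16:00–16:40.
Restricted to 11:30–18:10: 13:30–14:50, 16:00–16:40.
Windows ≥ 40 min: 13:30–14:50, 16:00–16:40.
That's 2 windows.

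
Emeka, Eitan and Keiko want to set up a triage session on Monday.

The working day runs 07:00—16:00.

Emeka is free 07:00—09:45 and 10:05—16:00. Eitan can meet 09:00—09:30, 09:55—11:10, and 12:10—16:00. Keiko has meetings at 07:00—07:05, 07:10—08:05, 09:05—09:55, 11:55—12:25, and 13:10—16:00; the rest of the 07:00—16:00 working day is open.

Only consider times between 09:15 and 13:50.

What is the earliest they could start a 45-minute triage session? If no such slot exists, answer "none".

10:05

Keiko free within 07:00–16:00: 07:05–07:10, 08:05–09:05, 09:55–11:55, 12:25–13:10.
Emeka ∩ Eitan: 09:00–09:30, 10:05–11:10, 12:10–16:00.
Emeka ∩ Eitan ∩ Keiko: 09:00–09:05, 10:05–11:10, 12:25–13:10.
Restricted to 09:15–13:50: 10:05–11:10, 12:25–13:10.
Windows ≥ 45 min: 10:05–11:10, 12:25–13:10.
Earliest such window starts at 10:05.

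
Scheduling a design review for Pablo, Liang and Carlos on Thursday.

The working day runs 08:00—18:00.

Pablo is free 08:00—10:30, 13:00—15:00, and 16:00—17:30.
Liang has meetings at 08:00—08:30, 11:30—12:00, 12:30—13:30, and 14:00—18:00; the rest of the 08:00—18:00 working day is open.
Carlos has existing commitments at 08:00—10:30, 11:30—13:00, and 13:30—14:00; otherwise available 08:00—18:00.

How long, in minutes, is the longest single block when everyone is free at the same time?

0 minutes

Liang free within 08:00–18:00: 08:30–11:30, 12:00–12:30, 13:30–14:00.
Carlos free within 08:00–18:00: 10:30–11:30, 13:00–13:30, 14:00–18:00.
Pablo ∩ Liang: 08:30–10:30, 13:30–14:00.
Pablo ∩ Liang ∩ Carlos: (none).
No common window.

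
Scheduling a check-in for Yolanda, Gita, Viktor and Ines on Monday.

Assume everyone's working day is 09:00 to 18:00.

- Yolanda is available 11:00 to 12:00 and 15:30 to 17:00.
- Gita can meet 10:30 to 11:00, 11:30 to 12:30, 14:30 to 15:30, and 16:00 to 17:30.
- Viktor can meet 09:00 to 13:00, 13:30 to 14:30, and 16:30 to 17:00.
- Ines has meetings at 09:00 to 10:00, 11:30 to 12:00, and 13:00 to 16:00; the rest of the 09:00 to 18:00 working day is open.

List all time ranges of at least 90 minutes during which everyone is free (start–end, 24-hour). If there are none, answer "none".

none

Ines free within 09:00–18:00: 10:00–11:30, 12:00–13:00, 16:00–18:00.
Yolanda ∩ Gita: 11:30–12:00, 16:00–17:00.
Yolanda ∩ Gita ∩ Viktor: 11:30–12:00, 16:30–17:00.
Yolanda ∩ Gita ∩ Viktor ∩ Ines: 16:30–17:00.
Windows ≥ 90 min: (none).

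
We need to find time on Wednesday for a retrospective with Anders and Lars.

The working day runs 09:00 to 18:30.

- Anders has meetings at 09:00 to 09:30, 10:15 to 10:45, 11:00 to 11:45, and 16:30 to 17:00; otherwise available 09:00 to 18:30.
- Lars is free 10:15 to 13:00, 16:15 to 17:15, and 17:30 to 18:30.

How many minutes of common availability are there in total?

180 minutes

Anders free within 09:00–18:30: 09:30–10:15, 10:45–11:00, 11:45–16:30, 17:00–18:30.
Anders ∩ Lars: 10:45–11:00, 11:45–13:00, 16:15–16:30, 17:00–17:15, 17:30–18:30.
Total common minutes: 15 + 75 + 15 + 15 + 60 = 180.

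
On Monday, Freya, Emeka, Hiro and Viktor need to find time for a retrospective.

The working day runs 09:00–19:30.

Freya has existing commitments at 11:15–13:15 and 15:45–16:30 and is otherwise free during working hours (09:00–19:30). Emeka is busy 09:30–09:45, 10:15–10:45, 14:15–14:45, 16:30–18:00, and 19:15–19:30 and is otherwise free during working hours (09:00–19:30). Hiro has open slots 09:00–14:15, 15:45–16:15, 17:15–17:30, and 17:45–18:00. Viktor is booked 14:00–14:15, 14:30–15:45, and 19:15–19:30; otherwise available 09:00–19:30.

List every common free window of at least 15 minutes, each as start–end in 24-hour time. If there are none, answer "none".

09:00–09:30, 09:45–10:15, 10:45–11:15, 13:15–14:00

Freya free within 09:00–19:30: 09:00–11:15, 13:15–15:45, 16:30–19:30.
Emeka free within 09:00–19:30: 09:00–09:30, 09:45–10:15, 10:45–14:15, 14:45–16:30, 18:00–19:15.
Viktor free within 09:00–19:30: 09:00–14:00, 14:15–14:30, 15:45–19:15.
Freya ∩ Emeka: 09:00–09:30, 09:45–10:15, 10:45–11:15, 13:15–14:15, 14:45–15:45, 18:00–19:15.
Freya ∩ Emeka ∩ Hiro: 09:00–09:30, 09:45–10:15, 10:45–11:15, 13:15–14:15.
Freya ∩ Emeka ∩ Hiro ∩ Viktor: 09:00–09:30, 09:45–10:15, 10:45–11:15, 13:15–14:00.
Windows ≥ 15 min: 09:00–09:30, 09:45–10:15, 10:45–11:15, 13:15–14:00.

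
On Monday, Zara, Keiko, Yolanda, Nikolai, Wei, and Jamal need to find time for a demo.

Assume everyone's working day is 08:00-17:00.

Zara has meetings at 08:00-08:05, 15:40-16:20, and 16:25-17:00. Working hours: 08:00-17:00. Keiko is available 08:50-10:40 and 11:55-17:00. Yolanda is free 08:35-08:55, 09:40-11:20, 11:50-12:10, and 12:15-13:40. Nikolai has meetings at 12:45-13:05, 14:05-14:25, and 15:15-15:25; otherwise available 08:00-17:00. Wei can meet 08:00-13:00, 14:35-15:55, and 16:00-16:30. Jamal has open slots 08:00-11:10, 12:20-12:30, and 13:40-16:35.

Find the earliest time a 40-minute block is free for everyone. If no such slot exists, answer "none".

Zara free within 08:00–17:00: 08:05–15:40, 16:20–16:25.
Nikolai free within 08:00–17:00: 08:00–12:45, 13:05–14:05, 14:25–15:15, 15:25–17:00.
Zara ∩ Keiko: 08:50–10:40, 11:55–15:40, 16:20–16:25.
Zara ∩ Keiko ∩ Yolanda: 08:50–08:55, 09:40–10:40, 11:55–12:10, 12:15–13:40.
Zara ∩ Keiko ∩ Yolanda ∩ Nikolai: 08:50–08:55, 09:40–10:40, 11:55–12:10, 12:15–12:45, 13:05–13:40.
Zara ∩ Keiko ∩ Yolanda ∩ Nikolai ∩ Wei: 08:50–08:55, 09:40–10:40, 11:55–12:10, 12:15–12:45.
Zara ∩ Keiko ∩ Yolanda ∩ Nikolai ∩ Wei ∩ Jamal: 08:50–08:55, 09:40–10:40, 12:20–12:30.
Windows ≥ 40 min: 09:40–10:40.
Earliest such window starts at 09:40.

09:40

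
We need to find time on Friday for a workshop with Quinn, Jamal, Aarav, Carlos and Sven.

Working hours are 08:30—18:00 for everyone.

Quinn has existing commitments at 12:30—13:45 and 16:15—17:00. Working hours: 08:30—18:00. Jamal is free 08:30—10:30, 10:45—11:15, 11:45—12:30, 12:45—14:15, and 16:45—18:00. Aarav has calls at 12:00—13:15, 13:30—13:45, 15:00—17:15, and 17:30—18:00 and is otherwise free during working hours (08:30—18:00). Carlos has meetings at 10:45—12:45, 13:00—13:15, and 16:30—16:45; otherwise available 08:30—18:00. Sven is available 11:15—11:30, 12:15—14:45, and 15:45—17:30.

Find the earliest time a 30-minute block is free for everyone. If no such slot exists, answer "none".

Quinn free within 08:30–18:00: 08:30–12:30, 13:45–16:15, 17:00–18:00.
Aarav free within 08:30–18:00: 08:30–12:00, 13:15–13:30, 13:45–15:00, 17:15–17:30.
Carlos free within 08:30–18:00: 08:30–10:45, 12:45–13:00, 13:15–16:30, 16:45–18:00.
Quinn ∩ Jamal: 08:30–10:30, 10:45–11:15, 11:45–12:30, 13:45–14:15, 17:00–18:00.
Quinn ∩ Jamal ∩ Aarav: 08:30–10:30, 10:45–11:15, 11:45–12:00, 13:45–14:15, 17:15–17:30.
Quinn ∩ Jamal ∩ Aarav ∩ Carlos: 08:30–10:30, 13:45–14:15, 17:15–17:30.
Quinn ∩ Jamal ∩ Aarav ∩ Carlos ∩ Sven: 13:45–14:15, 17:15–17:30.
Windows ≥ 30 min: 13:45–14:15.
Earliest such window starts at 13:45.

13:45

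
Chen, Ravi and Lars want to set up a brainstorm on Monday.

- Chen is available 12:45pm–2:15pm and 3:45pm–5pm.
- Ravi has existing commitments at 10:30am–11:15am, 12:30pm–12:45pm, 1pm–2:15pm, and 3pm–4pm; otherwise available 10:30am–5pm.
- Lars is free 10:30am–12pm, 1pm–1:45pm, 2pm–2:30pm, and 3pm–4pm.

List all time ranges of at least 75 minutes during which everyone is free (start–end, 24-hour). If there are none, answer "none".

Ravi free within 10:30–17:00: 11:15–12:30, 12:45–13:00, 14:15–15:00, 16:00–17:00.
Chen ∩ Ravi: 12:45–13:00, 16:00–17:00.
Chen ∩ Ravi ∩ Lars: (none).
Windows ≥ 75 min: (none).

none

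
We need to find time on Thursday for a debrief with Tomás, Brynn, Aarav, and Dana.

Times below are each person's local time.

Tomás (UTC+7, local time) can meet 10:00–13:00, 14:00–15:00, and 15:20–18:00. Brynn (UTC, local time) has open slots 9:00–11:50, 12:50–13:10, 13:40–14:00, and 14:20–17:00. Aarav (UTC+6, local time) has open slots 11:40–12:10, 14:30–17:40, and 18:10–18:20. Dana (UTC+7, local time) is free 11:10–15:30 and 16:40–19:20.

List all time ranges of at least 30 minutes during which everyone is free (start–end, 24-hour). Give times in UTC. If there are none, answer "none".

09:40–11:00

Tomás → UTC: 03:00–06:00, 07:00–08:00, 08:20–11:00.
Brynn → UTC: 09:00–11:50, 12:50–13:10, 13:40–14:00, 14:20–17:00.
Aarav → UTC: 05:40–06:10, 08:30–11:40, 12:10–12:20.
Dana → UTC: 04:10–08:30, 09:40–12:20.
Tomás ∩ Brynn: 09:00–11:00.
Tomás ∩ Brynn ∩ Aarav: 09:00–11:00.
Tomás ∩ Brynn ∩ Aarav ∩ Dana: 09:40–11:00.
Windows ≥ 30 min: 09:40–11:00.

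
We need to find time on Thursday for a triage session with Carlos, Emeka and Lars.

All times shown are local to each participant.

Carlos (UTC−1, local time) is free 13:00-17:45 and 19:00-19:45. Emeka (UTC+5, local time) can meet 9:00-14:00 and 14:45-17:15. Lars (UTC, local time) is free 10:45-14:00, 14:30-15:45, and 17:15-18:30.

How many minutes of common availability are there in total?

0 minutes

Carlos → UTC: 14:00–18:45, 20:00–20:45.
Emeka → UTC: 04:00–09:00, 09:45–12:15.
Lars → UTC: 10:45–14:00, 14:30–15:45, 17:15–18:30.
Carlos ∩ Emeka: (none).
Carlos ∩ Emeka ∩ Lars: (none).
Total common minutes: 0.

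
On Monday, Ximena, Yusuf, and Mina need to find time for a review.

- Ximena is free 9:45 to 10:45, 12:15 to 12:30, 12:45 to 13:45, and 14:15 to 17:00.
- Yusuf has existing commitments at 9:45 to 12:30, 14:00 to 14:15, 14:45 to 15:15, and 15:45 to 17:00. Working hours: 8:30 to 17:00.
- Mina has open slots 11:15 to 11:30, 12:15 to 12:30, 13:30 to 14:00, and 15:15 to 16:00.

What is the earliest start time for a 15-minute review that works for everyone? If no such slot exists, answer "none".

13:30

Yusuf free within 08:30–17:00: 08:30–09:45, 12:30–14:00, 14:15–14:45, 15:15–15:45.
Ximena ∩ Yusuf: 12:45–13:45, 14:15–14:45, 15:15–15:45.
Ximena ∩ Yusuf ∩ Mina: 13:30–13:45, 15:15–15:45.
Windows ≥ 15 min: 13:30–13:45, 15:15–15:45.
Earliest such window starts at 13:30.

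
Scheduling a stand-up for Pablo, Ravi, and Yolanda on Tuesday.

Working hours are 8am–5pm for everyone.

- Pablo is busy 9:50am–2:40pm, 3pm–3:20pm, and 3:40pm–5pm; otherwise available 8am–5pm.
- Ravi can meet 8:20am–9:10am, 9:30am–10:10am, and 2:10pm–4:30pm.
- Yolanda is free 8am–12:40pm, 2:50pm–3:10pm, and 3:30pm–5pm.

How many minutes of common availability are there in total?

90 minutes

Pablo free within 08:00–17:00: 08:00–09:50, 14:40–15:00, 15:20–15:40.
Pablo ∩ Ravi: 08:20–09:10, 09:30–09:50, 14:40–15:00, 15:20–15:40.
Pablo ∩ Ravi ∩ Yolanda: 08:20–09:10, 09:30–09:50, 14:50–15:00, 15:30–15:40.
Total common minutes: 50 + 20 + 10 + 10 = 90.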